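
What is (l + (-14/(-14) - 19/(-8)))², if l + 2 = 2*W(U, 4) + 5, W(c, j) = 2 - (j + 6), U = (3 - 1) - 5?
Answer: 5929/64 ≈ 92.641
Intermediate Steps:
U = -3 (U = 2 - 5 = -3)
W(c, j) = -4 - j (W(c, j) = 2 - (6 + j) = 2 + (-6 - j) = -4 - j)
l = -13 (l = -2 + (2*(-4 - 1*4) + 5) = -2 + (2*(-4 - 4) + 5) = -2 + (2*(-8) + 5) = -2 + (-16 + 5) = -2 - 11 = -13)
(l + (-14/(-14) - 19/(-8)))² = (-13 + (-14/(-14) - 19/(-8)))² = (-13 + (-14*(-1/14) - 19*(-⅛)))² = (-13 + (1 + 19/8))² = (-13 + 27/8)² = (-77/8)² = 5929/64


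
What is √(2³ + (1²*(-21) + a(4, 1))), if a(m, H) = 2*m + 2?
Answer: I*√3 ≈ 1.732*I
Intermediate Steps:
a(m, H) = 2 + 2*m
√(2³ + (1²*(-21) + a(4, 1))) = √(2³ + (1²*(-21) + (2 + 2*4))) = √(8 + (1*(-21) + (2 + 8))) = √(8 + (-21 + 10)) = √(8 - 11) = √(-3) = I*√3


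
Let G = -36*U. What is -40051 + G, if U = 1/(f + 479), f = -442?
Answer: -1481923/37 ≈ -40052.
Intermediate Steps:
U = 1/37 (U = 1/(-442 + 479) = 1/37 ≈ 0.027027)
G = -36/37 (G = -36*1/37 = -36/37 ≈ -0.97297)
-40051 + G = -40051 - 36/37 = -1481923/37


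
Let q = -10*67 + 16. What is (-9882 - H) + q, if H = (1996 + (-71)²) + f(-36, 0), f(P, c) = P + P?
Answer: -17501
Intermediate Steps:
f(P, c) = 2*P
H = 6965 (H = (1996 + (-71)²) + 2*(-36) = (1996 + 5041) - 72 = 7037 - 72 = 6965)
q = -654 (q = -670 + 16 = -654)
(-9882 - H) + q = (-9882 - 1*6965) - 654 = (-9882 - 6965) - 654 = -16847 - 654 = -17501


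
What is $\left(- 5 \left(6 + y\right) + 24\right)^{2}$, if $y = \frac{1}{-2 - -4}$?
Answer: $\frac{289}{4} \approx 72.25$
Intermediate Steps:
$y = \frac{1}{2}$ ($y = \frac{1}{-2 + 4} = \frac{1}{2} \approx 0.5$)
$\left(- 5 \left(6 + y\right) + 24\right)^{2} = \left(- 5 \left(6 + \frac{1}{2}\right) + 24\right)^{2} = \left(\left(-5\right) \frac{13}{2} + 24\right)^{2} = \left(- \frac{65}{2} + 24\right)^{2} = \left(- \frac{17}{2}\right)^{2} = \frac{289}{4}$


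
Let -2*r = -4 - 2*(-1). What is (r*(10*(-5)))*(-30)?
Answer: 1500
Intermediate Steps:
r = 1 (r = -(-4 - 2*(-1))/2 = -(-4 + 2)/2 = -½*(-2) = 1)
(r*(10*(-5)))*(-30) = (1*(10*(-5)))*(-30) = (1*(-50))*(-30) = -50*(-30) = 1500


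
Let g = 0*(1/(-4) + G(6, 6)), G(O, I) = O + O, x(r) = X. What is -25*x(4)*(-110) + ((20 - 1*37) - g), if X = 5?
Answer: 13733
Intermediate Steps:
x(r) = 5
G(O, I) = 2*O
g = 0 (g = 0*(1/(-4) + 2*6) = 0*(-¼ + 12) = 0*(47/4) = 0)
-25*x(4)*(-110) + ((20 - 1*37) - g) = -25*5*(-110) + ((20 - 1*37) - 1*0) = -125*(-110) + ((20 - 37) + 0) = 13750 + (-17 + 0) = 13750 - 17 = 13733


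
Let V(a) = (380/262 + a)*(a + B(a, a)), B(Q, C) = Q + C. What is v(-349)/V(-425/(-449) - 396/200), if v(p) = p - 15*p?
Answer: -46084980595000/12192148701 ≈ -3779.9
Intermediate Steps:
B(Q, C) = C + Q
v(p) = -14*p
V(a) = 3*a*(190/131 + a) (V(a) = (380/262 + a)*(a + (a + a)) = (380*(1/262) + a)*(a + 2*a) = (190/131 + a)*(3*a) = 3*a*(190/131 + a))
v(-349)/V(-425/(-449) - 396/200) = (-14*(-349))/((3*(-425/(-449) - 396/200)*(190 + 131*(-425/(-449) - 396/200))/131)) = 4886/((3*(-425*(-1/449) - 396*1/200)*(190 + 131*(-425*(-1/449) - 396*1/200))/131)) = 4886/((3*(425/449 - 99/50)*(190 + 131*(425/449 - 99/50))/131)) = 4886/(((3/131)*(-23201/22450)*(190 + 131*(-23201/22450)))) = 4886/(((3/131)*(-23201/22450)*(190 - 3039331/22450))) = 4886/(((3/131)*(-23201/22450)*(1226169/22450))) = 4886/(-85345040907/66024327500) = 4886*(-66024327500/85345040907) = -46084980595000/12192148701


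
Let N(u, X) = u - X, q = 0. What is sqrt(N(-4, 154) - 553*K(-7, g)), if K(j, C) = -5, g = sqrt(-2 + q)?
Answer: sqrt(2607) ≈ 51.059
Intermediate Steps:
g = I*sqrt(2) (g = sqrt(-2 + 0) = sqrt(-2) = I*sqrt(2) ≈ 1.4142*I)
sqrt(N(-4, 154) - 553*K(-7, g)) = sqrt((-4 - 1*154) - 553*(-5)) = sqrt((-4 - 154) + 2765) = sqrt(-158 + 2765) = sqrt(2607)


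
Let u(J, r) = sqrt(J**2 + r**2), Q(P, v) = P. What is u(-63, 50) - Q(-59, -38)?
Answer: 59 + sqrt(6469) ≈ 139.43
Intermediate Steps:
u(-63, 50) - Q(-59, -38) = sqrt((-63)**2 + 50**2) - 1*(-59) = sqrt(3969 + 2500) + 59 = sqrt(6469) + 59 = 59 + sqrt(6469)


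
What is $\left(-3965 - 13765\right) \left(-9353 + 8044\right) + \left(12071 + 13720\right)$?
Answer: $23234361$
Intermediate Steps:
$\left(-3965 - 13765\right) \left(-9353 + 8044\right) + \left(12071 + 13720\right) = \left(-17730\right) \left(-1309\right) + 25791 = 23208570 + 25791 = 23234361$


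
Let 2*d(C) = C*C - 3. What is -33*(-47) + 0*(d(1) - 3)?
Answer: 1551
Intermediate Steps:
d(C) = -3/2 + C**2/2 (d(C) = (C*C - 3)/2 = (C**2 - 3)/2 = (-3 + C**2)/2 = -3/2 + C**2/2)
-33*(-47) + 0*(d(1) - 3) = -33*(-47) + 0*((-3/2 + (1/2)*1**2) - 3) = 1551 + 0*((-3/2 + (1/2)*1) - 3) = 1551 + 0*((-3/2 + 1/2) - 3) = 1551 + 0*(-1 - 3) = 1551 + 0*(-4) = 1551 + 0 = 1551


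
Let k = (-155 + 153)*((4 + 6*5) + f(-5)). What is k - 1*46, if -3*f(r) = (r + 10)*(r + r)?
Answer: -442/3 ≈ -147.33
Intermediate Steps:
f(r) = -2*r*(10 + r)/3 (f(r) = -(r + 10)*(r + r)/3 = -(10 + r)*2*r/3 = -2*r*(10 + r)/3)
k = -304/3 (k = (-155 + 153)*((4 + 6*5) - ⅔*(-5)*(10 - 5)) = -2*((4 + 30) - ⅔*(-5)*5) = -2*(34 + 50/3) = -2*152/3 = -304/3 ≈ -101.33)
k - 1*46 = -304/3 - 1*46 = -304/3 - 46 = -442/3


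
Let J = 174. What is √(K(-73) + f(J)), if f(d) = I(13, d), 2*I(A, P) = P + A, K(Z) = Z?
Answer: √82/2 ≈ 4.5277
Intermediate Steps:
I(A, P) = A/2 + P/2 (I(A, P) = (P + A)/2 = (A + P)/2 = A/2 + P/2)
f(d) = 13/2 + d/2 (f(d) = (½)*13 + d/2 = 13/2 + d/2)
√(K(-73) + f(J)) = √(-73 + (13/2 + (½)*174)) = √(-73 + (13/2 + 87)) = √(-73 + 187/2) = √(41/2) = √82/2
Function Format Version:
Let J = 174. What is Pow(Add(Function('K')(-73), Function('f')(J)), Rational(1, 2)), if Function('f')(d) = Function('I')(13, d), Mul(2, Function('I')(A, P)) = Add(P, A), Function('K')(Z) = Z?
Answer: Mul(Rational(1, 2), Pow(82, Rational(1, 2))) ≈ 4.5277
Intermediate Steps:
Function('I')(A, P) = Add(Mul(Rational(1, 2), A), Mul(Rational(1, 2), P)) (Function('I')(A, P) = Mul(Rational(1, 2), Add(P, A)) = Mul(Rational(1, 2), Add(A, P)) = Add(Mul(Rational(1, 2), A), Mul(Rational(1, 2), P)))
Function('f')(d) = Add(Rational(13, 2), Mul(Rational(1, 2), d)) (Function('f')(d) = Add(Mul(Rational(1, 2), 13), Mul(Rational(1, 2), d)) = Add(Rational(13, 2), Mul(Rational(1, 2), d)))
Pow(Add(Function('K')(-73), Function('f')(J)), Rational(1, 2)) = Pow(Add(-73, Add(Rational(13, 2), Mul(Rational(1, 2), 174))), Rational(1, 2)) = Pow(Add(-73, Add(Rational(13, 2), 87)), Rational(1, 2)) = Pow(Add(-73, Rational(187, 2)), Rational(1, 2)) = Pow(Rational(41, 2), Rational(1, 2)) = Mul(Rational(1, 2), Pow(82, Rational(1, 2)))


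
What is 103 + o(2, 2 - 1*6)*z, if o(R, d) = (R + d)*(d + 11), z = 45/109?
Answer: 10597/109 ≈ 97.220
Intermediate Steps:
z = 45/109 (z = 45*(1/109) = 45/109 ≈ 0.41284)
o(R, d) = (11 + d)*(R + d) (o(R, d) = (R + d)*(11 + d) = (11 + d)*(R + d))
103 + o(2, 2 - 1*6)*z = 103 + ((2 - 1*6)² + 11*2 + 11*(2 - 1*6) + 2*(2 - 1*6))*(45/109) = 103 + ((2 - 6)² + 22 + 11*(2 - 6) + 2*(2 - 6))*(45/109) = 103 + ((-4)² + 22 + 11*(-4) + 2*(-4))*(45/109) = 103 + (16 + 22 - 44 - 8)*(45/109) = 103 - 14*45/109 = 103 - 630/109 = 10597/109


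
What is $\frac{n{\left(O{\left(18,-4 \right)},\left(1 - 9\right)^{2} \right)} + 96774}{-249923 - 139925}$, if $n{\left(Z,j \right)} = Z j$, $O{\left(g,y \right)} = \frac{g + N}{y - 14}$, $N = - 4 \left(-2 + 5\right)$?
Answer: $- \frac{145129}{584772} \approx -0.24818$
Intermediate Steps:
$N = -12$ ($N = \left(-4\right) 3 = -12$)
$O{\left(g,y \right)} = \frac{-12 + g}{-14 + y}$ ($O{\left(g,y \right)} = \frac{g - 12}{y - 14} = \frac{-12 + g}{-14 + y}$)
$\frac{n{\left(O{\left(18,-4 \right)},\left(1 - 9\right)^{2} \right)} + 96774}{-249923 - 139925} = \frac{\frac{-12 + 18}{-14 - 4} \left(1 - 9\right)^{2} + 96774}{-249923 - 139925} = \frac{\frac{1}{-18} \cdot 6 \left(-8\right)^{2} + 96774}{-389848} = \left(\left(- \frac{1}{18}\right) 6 \cdot 64 + 96774\right) \left(- \frac{1}{389848}\right) = \left(\left(- \frac{1}{3}\right) 64 + 96774\right) \left(- \frac{1}{389848}\right) = \left(- \frac{64}{3} + 96774\right) \left(- \frac{1}{389848}\right) = \frac{290258}{3} \left(- \frac{1}{389848}\right) = - \frac{145129}{584772}$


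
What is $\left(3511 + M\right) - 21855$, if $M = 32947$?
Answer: $14603$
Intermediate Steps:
$\left(3511 + M\right) - 21855 = \left(3511 + 32947\right) - 21855 = 36458 - 21855 = 14603$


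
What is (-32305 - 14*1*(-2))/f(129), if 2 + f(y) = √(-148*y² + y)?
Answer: 64554/2462743 + 32277*I*√2462739/2462743 ≈ 0.026212 + 20.568*I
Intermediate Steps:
f(y) = -2 + √(y - 148*y²) (f(y) = -2 + √(-148*y² + y) = -2 + √(y - 148*y²))
(-32305 - 14*1*(-2))/f(129) = (-32305 - 14*1*(-2))/(-2 + √(129*(1 - 148*129))) = (-32305 - 14*(-2))/(-2 + √(129*(1 - 19092))) = (-32305 - 1*(-28))/(-2 + √(129*(-19091))) = (-32305 + 28)/(-2 + √(-2462739)) = -32277/(-2 + I*√2462739)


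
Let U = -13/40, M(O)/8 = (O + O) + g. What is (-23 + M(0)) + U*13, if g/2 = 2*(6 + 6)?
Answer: 14271/40 ≈ 356.77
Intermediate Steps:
g = 48 (g = 2*(2*(6 + 6)) = 2*(2*12) = 2*24 = 48)
M(O) = 384 + 16*O (M(O) = 8*((O + O) + 48) = 8*(2*O + 48) = 8*(48 + 2*O) = 384 + 16*O)
U = -13/40 (U = -13*1/40 = -13/40 ≈ -0.32500)
(-23 + M(0)) + U*13 = (-23 + (384 + 16*0)) - 13/40*13 = (-23 + (384 + 0)) - 169/40 = (-23 + 384) - 169/40 = 361 - 169/40 = 14271/40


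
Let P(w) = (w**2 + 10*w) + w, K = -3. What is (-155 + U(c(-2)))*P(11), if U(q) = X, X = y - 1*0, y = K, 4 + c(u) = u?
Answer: -38236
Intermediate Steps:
c(u) = -4 + u
P(w) = w**2 + 11*w
y = -3
X = -3 (X = -3 - 1*0 = -3 + 0 = -3)
U(q) = -3
(-155 + U(c(-2)))*P(11) = (-155 - 3)*(11*(11 + 11)) = -1738*22 = -158*242 = -38236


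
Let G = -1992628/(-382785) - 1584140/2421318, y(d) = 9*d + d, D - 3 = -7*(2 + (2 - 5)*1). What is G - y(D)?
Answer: -4914778891622/51491345035 ≈ -95.449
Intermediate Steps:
D = 10 (D = 3 - 7*(2 + (2 - 5)*1) = 3 - 7*(2 - 3*1) = 3 - 7*(2 - 3) = 3 - 7*(-1) = 3 + 7 = 10)
y(d) = 10*d
G = 234355611878/51491345035 (G = -1992628*(-1/382785) - 1584140*1/2421318 = 1992628/382785 - 792070/1210659 = 234355611878/51491345035 ≈ 4.5514)
G - y(D) = 234355611878/51491345035 - 10*10 = 234355611878/51491345035 - 1*100 = 234355611878/51491345035 - 100 = -4914778891622/51491345035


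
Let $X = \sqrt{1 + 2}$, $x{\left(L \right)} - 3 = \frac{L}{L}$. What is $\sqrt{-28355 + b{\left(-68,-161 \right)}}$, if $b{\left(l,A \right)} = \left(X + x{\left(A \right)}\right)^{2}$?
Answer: $\sqrt{-28355 + \left(4 + \sqrt{3}\right)^{2}} \approx 168.29 i$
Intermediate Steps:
$x{\left(L \right)} = 4$ ($x{\left(L \right)} = 3 + \frac{L}{L} = 3 + 1 = 4$)
$X = \sqrt{3} \approx 1.732$
$b{\left(l,A \right)} = \left(4 + \sqrt{3}\right)^{2}$ ($b{\left(l,A \right)} = \left(\sqrt{3} + 4\right)^{2} = \left(4 + \sqrt{3}\right)^{2}$)
$\sqrt{-28355 + b{\left(-68,-161 \right)}} = \sqrt{-28355 + \left(4 + \sqrt{3}\right)^{2}}$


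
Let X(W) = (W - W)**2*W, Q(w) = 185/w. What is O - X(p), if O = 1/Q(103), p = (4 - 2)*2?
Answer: 103/185 ≈ 0.55676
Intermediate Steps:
p = 4 (p = 2*2 = 4)
O = 103/185 (O = 1/(185/103) = 103/185 ≈ 0.55676)
X(W) = 0 (X(W) = 0**2*W = 0*W = 0)
O - X(p) = 103/185 - 1*0 = 103/185 + 0 = 103/185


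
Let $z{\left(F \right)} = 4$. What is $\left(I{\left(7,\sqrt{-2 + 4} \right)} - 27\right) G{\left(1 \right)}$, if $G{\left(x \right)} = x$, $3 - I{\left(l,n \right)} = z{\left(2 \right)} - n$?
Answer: $-28 + \sqrt{2} \approx -26.586$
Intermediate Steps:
$I{\left(l,n \right)} = -1 + n$ ($I{\left(l,n \right)} = 3 - \left(4 - n\right) = 3 + \left(-4 + n\right) = -1 + n$)
$\left(I{\left(7,\sqrt{-2 + 4} \right)} - 27\right) G{\left(1 \right)} = \left(\left(-1 + \sqrt{-2 + 4}\right) - 27\right) 1 = \left(\left(-1 + \sqrt{2}\right) - 27\right) 1 = \left(-28 + \sqrt{2}\right) 1 = -28 + \sqrt{2}$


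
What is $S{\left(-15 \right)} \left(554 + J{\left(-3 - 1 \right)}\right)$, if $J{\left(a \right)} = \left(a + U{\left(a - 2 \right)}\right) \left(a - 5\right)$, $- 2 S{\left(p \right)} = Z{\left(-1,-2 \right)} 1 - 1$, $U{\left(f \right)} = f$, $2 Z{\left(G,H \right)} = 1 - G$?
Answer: $0$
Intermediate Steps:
$Z{\left(G,H \right)} = \frac{1}{2} - \frac{G}{2}$ ($Z{\left(G,H \right)} = \frac{1 - G}{2} = \frac{1}{2} - \frac{G}{2}$)
$S{\left(p \right)} = 0$ ($S{\left(p \right)} = - \frac{\left(\frac{1}{2} - - \frac{1}{2}\right) 1 - 1}{2} = - \frac{\left(\frac{1}{2} + \frac{1}{2}\right) 1 - 1}{2} = - \frac{1 \cdot 1 - 1}{2} = - \frac{1 - 1}{2} = \left(- \frac{1}{2}\right) 0 = 0$)
$J{\left(a \right)} = \left(-5 + a\right) \left(-2 + 2 a\right)$ ($J{\left(a \right)} = \left(a + \left(a - 2\right)\right) \left(a - 5\right) = \left(a + \left(-2 + a\right)\right) \left(-5 + a\right) = \left(-2 + 2 a\right) \left(-5 + a\right) = \left(-5 + a\right) \left(-2 + 2 a\right)$)
$S{\left(-15 \right)} \left(554 + J{\left(-3 - 1 \right)}\right) = 0 \left(554 + \left(10 - 12 \left(-3 - 1\right) + 2 \left(-3 - 1\right)^{2}\right)\right) = 0 \left(554 + \left(10 - -48 + 2 \left(-4\right)^{2}\right)\right) = 0 \left(554 + \left(10 + 48 + 2 \cdot 16\right)\right) = 0 \left(554 + \left(10 + 48 + 32\right)\right) = 0 \left(554 + 90\right) = 0 \cdot 644 = 0$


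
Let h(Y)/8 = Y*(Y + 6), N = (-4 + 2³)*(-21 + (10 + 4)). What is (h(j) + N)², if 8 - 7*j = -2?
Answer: 7772944/2401 ≈ 3237.4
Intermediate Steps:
j = 10/7 (j = 8/7 - ⅐*(-2) = 8/7 + 2/7 = 10/7 ≈ 1.4286)
N = -28 (N = (-4 + 8)*(-21 + 14) = 4*(-7) = -28)
h(Y) = 8*Y*(6 + Y) (h(Y) = 8*(Y*(Y + 6)) = 8*(Y*(6 + Y)) = 8*Y*(6 + Y))
(h(j) + N)² = (8*(10/7)*(6 + 10/7) - 28)² = (8*(10/7)*(52/7) - 28)² = (4160/49 - 28)² = (2788/49)² = 7772944/2401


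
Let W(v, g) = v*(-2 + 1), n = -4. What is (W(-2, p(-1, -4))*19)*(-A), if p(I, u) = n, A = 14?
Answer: -532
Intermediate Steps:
p(I, u) = -4
W(v, g) = -v (W(v, g) = v*(-1) = -v)
(W(-2, p(-1, -4))*19)*(-A) = (-1*(-2)*19)*(-1*14) = (2*19)*(-14) = 38*(-14) = -532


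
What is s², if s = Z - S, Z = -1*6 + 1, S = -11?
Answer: 36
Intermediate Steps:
Z = -5 (Z = -6 + 1 = -5)
s = 6 (s = -5 - 1*(-11) = -5 + 11 = 6)
s² = 6² = 36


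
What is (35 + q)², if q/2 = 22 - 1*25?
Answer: 841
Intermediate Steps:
q = -6 (q = 2*(22 - 1*25) = 2*(22 - 25) = 2*(-3) = -6)
(35 + q)² = (35 - 6)² = 29² = 841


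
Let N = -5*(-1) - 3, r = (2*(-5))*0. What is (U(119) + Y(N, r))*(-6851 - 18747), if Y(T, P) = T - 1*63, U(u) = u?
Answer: -1484684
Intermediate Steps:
r = 0 (r = -10*0 = 0)
N = 2 (N = 5 - 3 = 2)
Y(T, P) = -63 + T (Y(T, P) = T - 63 = -63 + T)
(U(119) + Y(N, r))*(-6851 - 18747) = (119 + (-63 + 2))*(-6851 - 18747) = (119 - 61)*(-25598) = 58*(-25598) = -1484684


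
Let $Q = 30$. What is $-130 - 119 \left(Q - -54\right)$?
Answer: $-10126$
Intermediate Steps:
$-130 - 119 \left(Q - -54\right) = -130 - 119 \left(30 - -54\right) = -130 - 119 \left(30 + 54\right) = -130 - 9996 = -10126$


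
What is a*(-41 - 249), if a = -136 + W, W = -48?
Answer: 53360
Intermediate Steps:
a = -184 (a = -136 - 48 = -184)
a*(-41 - 249) = -184*(-41 - 249) = -184*(-290) = 53360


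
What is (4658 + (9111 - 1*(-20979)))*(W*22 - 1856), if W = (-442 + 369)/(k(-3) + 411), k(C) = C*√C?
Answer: -909898253866/14079 - 13951322*I*√3/14079 ≈ -6.4628e+7 - 1716.3*I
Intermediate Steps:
k(C) = C^(3/2)
W = -73/(411 - 3*I*√3) (W = (-442 + 369)/((-3)^(3/2) + 411) = -73/(-3*I*√3 + 411) = -73/(411 - 3*I*√3) ≈ -0.17759 - 0.0022452*I)
(4658 + (9111 - 1*(-20979)))*(W*22 - 1856) = (4658 + (9111 - 1*(-20979)))*((-10001/56316 - 73*I*√3/56316)*22 - 1856) = (4658 + (9111 + 20979))*((-110011/28158 - 803*I*√3/28158) - 1856) = (4658 + 30090)*(-52371259/28158 - 803*I*√3/28158) = 34748*(-52371259/28158 - 803*I*√3/28158) = -909898253866/14079 - 13951322*I*√3/14079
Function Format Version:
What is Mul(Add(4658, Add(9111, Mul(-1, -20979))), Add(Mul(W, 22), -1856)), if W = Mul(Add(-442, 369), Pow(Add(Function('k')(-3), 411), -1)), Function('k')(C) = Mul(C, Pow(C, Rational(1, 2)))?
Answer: Add(Rational(-909898253866, 14079), Mul(Rational(-13951322, 14079), I, Pow(3, Rational(1, 2)))) ≈ Add(-6.4628e+7, Mul(-1716.3, I))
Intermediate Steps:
Function('k')(C) = Pow(C, Rational(3, 2))
W = Mul(-73, Pow(Add(411, Mul(-3, I, Pow(3, Rational(1, 2)))), -1)) (W = Mul(Add(-442, 369), Pow(Add(Pow(-3, Rational(3, 2)), 411), -1)) = Mul(-73, Pow(Add(Mul(-3, I, Pow(3, Rational(1, 2))), 411), -1)) = Mul(-73, Pow(Add(411, Mul(-3, I, Pow(3, Rational(1, 2)))), -1)) ≈ Add(-0.17759, Mul(-0.0022452, I)))
Mul(Add(4658, Add(9111, Mul(-1, -20979))), Add(Mul(W, 22), -1856)) = Mul(Add(4658, Add(9111, Mul(-1, -20979))), Add(Mul(Add(Rational(-10001, 56316), Mul(Rational(-73, 56316), I, Pow(3, Rational(1, 2)))), 22), -1856)) = Mul(Add(4658, Add(9111, 20979)), Add(Add(Rational(-110011, 28158), Mul(Rational(-803, 28158), I, Pow(3, Rational(1, 2)))), -1856)) = Mul(Add(4658, 30090), Add(Rational(-52371259, 28158), Mul(Rational(-803, 28158), I, Pow(3, Rational(1, 2))))) = Mul(34748, Add(Rational(-52371259, 28158), Mul(Rational(-803, 28158), I, Pow(3, Rational(1, 2))))) = Add(Rational(-909898253866, 14079), Mul(Rational(-13951322, 14079), I, Pow(3, Rational(1, 2))))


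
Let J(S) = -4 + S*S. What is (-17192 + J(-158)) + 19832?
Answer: 27600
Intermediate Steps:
J(S) = -4 + S²
(-17192 + J(-158)) + 19832 = (-17192 + (-4 + (-158)²)) + 19832 = (-17192 + (-4 + 24964)) + 19832 = (-17192 + 24960) + 19832 = 7768 + 19832 = 27600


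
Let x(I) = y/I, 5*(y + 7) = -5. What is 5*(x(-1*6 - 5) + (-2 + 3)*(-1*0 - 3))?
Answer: -125/11 ≈ -11.364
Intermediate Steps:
y = -8 (y = -7 + (1/5)*(-5) = -7 - 1 = -8)
x(I) = -8/I
5*(x(-1*6 - 5) + (-2 + 3)*(-1*0 - 3)) = 5*(-8/(-1*6 - 5) + (-2 + 3)*(-1*0 - 3)) = 5*(-8/(-6 - 5) + 1*(0 - 3)) = 5*(-8/(-11) + 1*(-3)) = 5*(-8*(-1/11) - 3) = 5*(8/11 - 3) = 5*(-25/11) = -125/11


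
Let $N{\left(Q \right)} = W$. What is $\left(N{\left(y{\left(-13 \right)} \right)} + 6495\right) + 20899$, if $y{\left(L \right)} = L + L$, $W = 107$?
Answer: $27501$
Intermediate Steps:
$y{\left(L \right)} = 2 L$
$N{\left(Q \right)} = 107$
$\left(N{\left(y{\left(-13 \right)} \right)} + 6495\right) + 20899 = \left(107 + 6495\right) + 20899 = 6602 + 20899 = 27501$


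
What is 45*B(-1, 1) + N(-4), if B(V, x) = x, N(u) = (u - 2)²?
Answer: 81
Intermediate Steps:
N(u) = (-2 + u)²
45*B(-1, 1) + N(-4) = 45*1 + (-2 - 4)² = 45 + (-6)² = 45 + 36 = 81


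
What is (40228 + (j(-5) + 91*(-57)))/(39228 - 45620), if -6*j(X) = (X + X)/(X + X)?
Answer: -210245/38352 ≈ -5.4820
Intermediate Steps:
j(X) = -⅙ (j(X) = -(X + X)/(6*(X + X)) = -2*X/(6*(2*X)) = -2*X*1/(2*X)/6 = -⅙*1 = -⅙)
(40228 + (j(-5) + 91*(-57)))/(39228 - 45620) = (40228 + (-⅙ + 91*(-57)))/(39228 - 45620) = (40228 + (-⅙ - 5187))/(-6392) = (40228 - 31123/6)*(-1/6392) = (210245/6)*(-1/6392) = -210245/38352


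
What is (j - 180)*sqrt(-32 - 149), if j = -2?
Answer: -182*I*sqrt(181) ≈ -2448.6*I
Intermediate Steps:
(j - 180)*sqrt(-32 - 149) = (-2 - 180)*sqrt(-32 - 149) = -182*I*sqrt(181)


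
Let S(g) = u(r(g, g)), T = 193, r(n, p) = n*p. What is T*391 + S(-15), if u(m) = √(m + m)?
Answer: 75463 + 15*√2 ≈ 75484.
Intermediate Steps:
u(m) = √2*√m (u(m) = √(2*m) = √2*√m)
S(g) = √2*√(g²) (S(g) = √2*√(g*g) = √2*√(g²))
T*391 + S(-15) = 193*391 + √2*√((-15)²) = 75463 + √2*√225 = 75463 + √2*15 = 75463 + 15*√2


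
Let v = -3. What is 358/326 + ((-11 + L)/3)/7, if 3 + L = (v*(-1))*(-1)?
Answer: 988/3423 ≈ 0.28864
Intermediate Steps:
L = -6 (L = -3 - 3*(-1)*(-1) = -3 + 3*(-1) = -3 - 3 = -6)
358/326 + ((-11 + L)/3)/7 = 358/326 + ((-11 - 6)/3)/7 = 358*(1/326) - 17*⅓*(⅐) = 179/163 - 17/3*⅐ = 179/163 - 17/21 = 988/3423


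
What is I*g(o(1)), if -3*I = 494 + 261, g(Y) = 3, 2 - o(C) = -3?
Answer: -755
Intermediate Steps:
o(C) = 5 (o(C) = 2 - 1*(-3) = 2 + 3 = 5)
I = -755/3 (I = -(494 + 261)/3 = -⅓*755 = -755/3 ≈ -251.67)
I*g(o(1)) = -755/3*3 = -755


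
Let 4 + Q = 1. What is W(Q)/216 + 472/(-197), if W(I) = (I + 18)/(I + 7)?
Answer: -134951/56736 ≈ -2.3786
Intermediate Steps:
Q = -3 (Q = -4 + 1 = -3)
W(I) = (18 + I)/(7 + I)
W(Q)/216 + 472/(-197) = ((18 - 3)/(7 - 3))/216 + 472/(-197) = (15/4)*(1/216) + 472*(-1/197) = ((¼)*15)*(1/216) - 472/197 = (15/4)*(1/216) - 472/197 = 5/288 - 472/197 = -134951/56736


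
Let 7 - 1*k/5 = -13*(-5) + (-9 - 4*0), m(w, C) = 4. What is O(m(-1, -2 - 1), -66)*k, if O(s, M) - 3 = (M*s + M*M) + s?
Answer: -1004255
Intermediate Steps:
O(s, M) = 3 + s + M**2 + M*s (O(s, M) = 3 + ((M*s + M*M) + s) = 3 + ((M*s + M**2) + s) = 3 + ((M**2 + M*s) + s) = 3 + (s + M**2 + M*s) = 3 + s + M**2 + M*s)
k = -245 (k = 35 - 5*(-13*(-5) + (-9 - 4*0)) = 35 - 5*(65 + (-9 - 1*0)) = 35 - 5*(65 + (-9 + 0)) = 35 - 5*(65 - 9) = 35 - 5*56 = 35 - 280 = -245)
O(m(-1, -2 - 1), -66)*k = (3 + 4 + (-66)**2 - 66*4)*(-245) = (3 + 4 + 4356 - 264)*(-245) = 4099*(-245) = -1004255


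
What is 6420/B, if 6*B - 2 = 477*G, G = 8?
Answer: 19260/1909 ≈ 10.089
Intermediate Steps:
B = 1909/3 (B = ⅓ + (477*8)/6 = ⅓ + (⅙)*3816 = ⅓ + 636 = 1909/3 ≈ 636.33)
6420/B = 6420/(1909/3) = 6420*(3/1909) = 19260/1909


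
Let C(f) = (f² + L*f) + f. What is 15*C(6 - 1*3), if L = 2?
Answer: 270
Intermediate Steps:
C(f) = f² + 3*f (C(f) = (f² + 2*f) + f = f² + 3*f)
15*C(6 - 1*3) = 15*((6 - 1*3)*(3 + (6 - 1*3))) = 15*((6 - 3)*(3 + (6 - 3))) = 15*(3*(3 + 3)) = 15*(3*6) = 15*18 = 270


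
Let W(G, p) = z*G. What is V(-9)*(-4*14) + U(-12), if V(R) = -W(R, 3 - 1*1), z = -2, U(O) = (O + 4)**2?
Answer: 1072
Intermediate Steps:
U(O) = (4 + O)**2
W(G, p) = -2*G
V(R) = 2*R (V(R) = -(-2)*R = 2*R)
V(-9)*(-4*14) + U(-12) = (2*(-9))*(-4*14) + (4 - 12)**2 = -18*(-56) + (-8)**2 = 1008 + 64 = 1072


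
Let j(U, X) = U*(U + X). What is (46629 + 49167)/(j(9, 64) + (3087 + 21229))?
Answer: 95796/24973 ≈ 3.8360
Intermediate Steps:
(46629 + 49167)/(j(9, 64) + (3087 + 21229)) = (46629 + 49167)/(9*(9 + 64) + (3087 + 21229)) = 95796/(9*73 + 24316) = 95796/(657 + 24316) = 95796/24973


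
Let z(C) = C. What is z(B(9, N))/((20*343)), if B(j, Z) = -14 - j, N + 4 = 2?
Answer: -23/6860 ≈ -0.0033528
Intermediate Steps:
N = -2 (N = -4 + 2 = -2)
z(B(9, N))/((20*343)) = (-14 - 1*9)/((20*343)) = (-14 - 9)/6860 = -23*1/6860 = -23/6860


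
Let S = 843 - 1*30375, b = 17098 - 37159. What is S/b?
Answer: 9844/6687 ≈ 1.4721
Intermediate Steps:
b = -20061
S = -29532 (S = 843 - 30375 = -29532)
S/b = -29532/(-20061) = -29532*(-1/20061) = 9844/6687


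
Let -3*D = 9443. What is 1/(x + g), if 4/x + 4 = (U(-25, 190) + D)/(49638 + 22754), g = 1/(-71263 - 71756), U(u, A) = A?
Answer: -125510184963/124242054953 ≈ -1.0102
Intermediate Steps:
D = -9443/3 (D = -⅓*9443 = -9443/3 ≈ -3147.7)
g = -1/143019 (g = 1/(-143019) = -1/143019 ≈ -6.9921e-6)
x = -868704/877577 (x = 4/(-4 + (190 - 9443/3)/(49638 + 22754)) = 4/(-4 - 8873/3/72392) = 4/(-4 - 8873/3*1/72392) = 4/(-4 - 8873/217176) = 4/(-877577/217176) = 4*(-217176/877577) = -868704/877577 ≈ -0.98989)
1/(x + g) = 1/(-868704/877577 - 1/143019) = 1/(-124242054953/125510184963) = -125510184963/124242054953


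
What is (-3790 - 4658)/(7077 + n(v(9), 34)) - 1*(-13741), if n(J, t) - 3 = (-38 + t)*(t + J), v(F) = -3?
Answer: 23893487/1739 ≈ 13740.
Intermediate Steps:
n(J, t) = 3 + (-38 + t)*(J + t) (n(J, t) = 3 + (-38 + t)*(t + J) = 3 + (-38 + t)*(J + t))
(-3790 - 4658)/(7077 + n(v(9), 34)) - 1*(-13741) = (-3790 - 4658)/(7077 + (3 + 34² - 38*(-3) - 38*34 - 3*34)) - 1*(-13741) = -8448/(7077 + (3 + 1156 + 114 - 1292 - 102)) + 13741 = -8448/(7077 - 121) + 13741 = -8448/6956 + 13741 = -8448*1/6956 + 13741 = -2112/1739 + 13741 = 23893487/1739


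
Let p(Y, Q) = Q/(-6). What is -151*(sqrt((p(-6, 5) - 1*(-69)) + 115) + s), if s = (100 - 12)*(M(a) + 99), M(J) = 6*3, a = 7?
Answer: -1554696 - 151*sqrt(6594)/6 ≈ -1.5567e+6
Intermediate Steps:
p(Y, Q) = -Q/6 (p(Y, Q) = Q*(-1/6) = -Q/6)
M(J) = 18
s = 10296 (s = (100 - 12)*(18 + 99) = 88*117 = 10296)
-151*(sqrt((p(-6, 5) - 1*(-69)) + 115) + s) = -151*(sqrt((-1/6*5 - 1*(-69)) + 115) + 10296) = -151*(sqrt((-5/6 + 69) + 115) + 10296) = -151*(sqrt(409/6 + 115) + 10296) = -151*(sqrt(1099/6) + 10296) = -151*(sqrt(6594)/6 + 10296) = -151*(10296 + sqrt(6594)/6) = -1554696 - 151*sqrt(6594)/6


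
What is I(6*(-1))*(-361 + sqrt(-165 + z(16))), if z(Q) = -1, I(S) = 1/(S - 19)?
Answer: 361/25 - I*sqrt(166)/25 ≈ 14.44 - 0.51536*I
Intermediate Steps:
I(S) = 1/(-19 + S)
I(6*(-1))*(-361 + sqrt(-165 + z(16))) = (-361 + sqrt(-165 - 1))/(-19 + 6*(-1)) = (-361 + sqrt(-166))/(-19 - 6) = (-361 + I*sqrt(166))/(-25) = -(-361 + I*sqrt(166))/25 = 361/25 - I*sqrt(166)/25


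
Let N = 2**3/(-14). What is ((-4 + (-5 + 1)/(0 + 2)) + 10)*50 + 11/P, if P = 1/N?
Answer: 1356/7 ≈ 193.71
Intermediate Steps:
N = -4/7 (N = 8*(-1/14) = -4/7 ≈ -0.57143)
P = -7/4 (P = 1/(-4/7) = -7/4 ≈ -1.7500)
((-4 + (-5 + 1)/(0 + 2)) + 10)*50 + 11/P = ((-4 + (-5 + 1)/(0 + 2)) + 10)*50 + 11/(-7/4) = ((-4 - 4/2) + 10)*50 + 11*(-4/7) = ((-4 - 4*1/2) + 10)*50 - 44/7 = ((-4 - 2) + 10)*50 - 44/7 = (-6 + 10)*50 - 44/7 = 4*50 - 44/7 = 200 - 44/7 = 1356/7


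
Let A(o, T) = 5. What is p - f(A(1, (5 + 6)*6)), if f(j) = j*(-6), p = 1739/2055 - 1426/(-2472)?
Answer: 26604673/846660 ≈ 31.423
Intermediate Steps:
p = 1204873/846660 (p = 1739*(1/2055) - 1426*(-1/2472) = 1739/2055 + 713/1236 = 1204873/846660 ≈ 1.4231)
f(j) = -6*j
p - f(A(1, (5 + 6)*6)) = 1204873/846660 - (-6)*5 = 1204873/846660 - 1*(-30) = 1204873/846660 + 30 = 26604673/846660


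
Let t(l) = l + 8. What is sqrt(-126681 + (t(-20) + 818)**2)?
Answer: sqrt(522955) ≈ 723.16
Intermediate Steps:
t(l) = 8 + l
sqrt(-126681 + (t(-20) + 818)**2) = sqrt(-126681 + ((8 - 20) + 818)**2) = sqrt(-126681 + (-12 + 818)**2) = sqrt(-126681 + 806**2) = sqrt(-126681 + 649636) = sqrt(522955)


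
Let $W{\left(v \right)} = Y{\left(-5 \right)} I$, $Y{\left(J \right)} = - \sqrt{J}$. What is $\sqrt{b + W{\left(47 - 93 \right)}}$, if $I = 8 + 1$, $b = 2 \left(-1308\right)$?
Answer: $\sqrt{-2616 - 9 i \sqrt{5}} \approx 0.1967 - 51.147 i$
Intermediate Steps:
$b = -2616$
$I = 9$
$W{\left(v \right)} = - 9 i \sqrt{5}$ ($W{\left(v \right)} = - \sqrt{-5} \cdot 9 = - i \sqrt{5} \cdot 9 = - 9 i \sqrt{5}$)
$\sqrt{b + W{\left(47 - 93 \right)}} = \sqrt{-2616 - 9 i \sqrt{5}}$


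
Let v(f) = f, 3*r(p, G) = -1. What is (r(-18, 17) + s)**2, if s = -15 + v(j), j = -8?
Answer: 4900/9 ≈ 544.44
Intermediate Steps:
r(p, G) = -1/3 (r(p, G) = (1/3)*(-1) = -1/3)
s = -23 (s = -15 - 8 = -23)
(r(-18, 17) + s)**2 = (-1/3 - 23)**2 = (-70/3)**2 = 4900/9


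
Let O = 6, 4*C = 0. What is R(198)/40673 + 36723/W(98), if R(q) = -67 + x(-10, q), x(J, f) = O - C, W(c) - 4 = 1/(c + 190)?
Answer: 430166688419/46895969 ≈ 9172.8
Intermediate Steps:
C = 0 (C = (1/4)*0 = 0)
W(c) = 4 + 1/(190 + c) (W(c) = 4 + 1/(c + 190) = 4 + 1/(190 + c))
x(J, f) = 6 (x(J, f) = 6 - 1*0 = 6 + 0 = 6)
R(q) = -61 (R(q) = -67 + 6 = -61)
R(198)/40673 + 36723/W(98) = -61/40673 + 36723/(((761 + 4*98)/(190 + 98))) = -61*1/40673 + 36723/(((761 + 392)/288)) = -61/40673 + 36723/(((1/288)*1153)) = -61/40673 + 36723/(1153/288) = -61/40673 + 36723*(288/1153) = -61/40673 + 10576224/1153 = 430166688419/46895969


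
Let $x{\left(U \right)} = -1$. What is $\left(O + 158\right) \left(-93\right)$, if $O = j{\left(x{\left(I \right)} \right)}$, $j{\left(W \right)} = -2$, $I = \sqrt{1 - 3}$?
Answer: $-14508$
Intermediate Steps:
$I = i \sqrt{2}$ ($I = \sqrt{-2} = i \sqrt{2} \approx 1.4142 i$)
$O = -2$
$\left(O + 158\right) \left(-93\right) = \left(-2 + 158\right) \left(-93\right) = 156 \left(-93\right) = -14508$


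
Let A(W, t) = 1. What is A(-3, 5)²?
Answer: 1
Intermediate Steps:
A(-3, 5)² = 1² = 1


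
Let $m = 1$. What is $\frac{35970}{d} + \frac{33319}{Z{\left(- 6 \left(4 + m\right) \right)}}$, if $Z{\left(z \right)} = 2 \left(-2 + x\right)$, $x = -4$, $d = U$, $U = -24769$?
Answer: $- \frac{825709951}{297228} \approx -2778.0$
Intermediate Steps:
$d = -24769$
$Z{\left(z \right)} = -12$ ($Z{\left(z \right)} = 2 \left(-2 - 4\right) = 2 \left(-6\right) = -12$)
$\frac{35970}{d} + \frac{33319}{Z{\left(- 6 \left(4 + m\right) \right)}} = \frac{35970}{-24769} + \frac{33319}{-12} = 35970 \left(- \frac{1}{24769}\right) + 33319 \left(- \frac{1}{12}\right) = - \frac{35970}{24769} - \frac{33319}{12} = - \frac{825709951}{297228}$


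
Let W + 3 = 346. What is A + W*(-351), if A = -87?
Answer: -120480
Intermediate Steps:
W = 343 (W = -3 + 346 = 343)
A + W*(-351) = -87 + 343*(-351) = -87 - 120393 = -120480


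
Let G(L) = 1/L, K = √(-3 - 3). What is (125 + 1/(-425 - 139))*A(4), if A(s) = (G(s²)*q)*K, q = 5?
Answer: 352495*I*√6/9024 ≈ 95.682*I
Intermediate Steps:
K = I*√6 (K = √(-6) = I*√6 ≈ 2.4495*I)
A(s) = 5*I*√6/s² (A(s) = (5/s²)*(I*√6) = 5*I*√6/s²)
(125 + 1/(-425 - 139))*A(4) = (125 + 1/(-425 - 139))*(5*I*√6/4²) = (125 + 1/(-564))*(5*I*√6*(1/16)) = (125 - 1/564)*(5*I*√6/16) = 70499*(5*I*√6/16)/564 = 352495*I*√6/9024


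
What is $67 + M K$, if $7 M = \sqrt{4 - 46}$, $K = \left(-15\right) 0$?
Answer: $67$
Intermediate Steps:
$K = 0$
$M = \frac{i \sqrt{42}}{7}$ ($M = \frac{\sqrt{4 - 46}}{7} = \frac{\sqrt{-42}}{7} = \frac{i \sqrt{42}}{7} \approx 0.92582 i$)
$67 + M K = 67 + \frac{i \sqrt{42}}{7} \cdot 0 = 67 + 0 = 67$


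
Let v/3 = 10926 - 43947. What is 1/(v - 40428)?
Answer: -1/139491 ≈ -7.1689e-6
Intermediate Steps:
v = -99063 (v = 3*(10926 - 43947) = 3*(-33021) = -99063)
1/(v - 40428) = 1/(-99063 - 40428) = 1/(-139491) = -1/139491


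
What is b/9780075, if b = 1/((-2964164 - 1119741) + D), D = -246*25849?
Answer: -1/102130966226925 ≈ -9.7913e-15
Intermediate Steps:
D = -6358854
b = -1/10442759 (b = 1/((-2964164 - 1119741) - 6358854) = 1/(-4083905 - 6358854) = 1/(-10442759) = -1/10442759 ≈ -9.5760e-8)
b/9780075 = -1/10442759/9780075 = -1/10442759*1/9780075 = -1/102130966226925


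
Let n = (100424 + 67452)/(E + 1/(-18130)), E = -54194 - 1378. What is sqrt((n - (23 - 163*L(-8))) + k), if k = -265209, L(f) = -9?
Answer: I*sqrt(270728495380658249309059)/1007520361 ≈ 516.43*I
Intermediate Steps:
E = -55572
n = -3043591880/1007520361 (n = (100424 + 67452)/(-55572 + 1/(-18130)) = 167876/(-55572 - 1/18130) = 167876/(-1007520361/18130) = 167876*(-18130/1007520361) = -3043591880/1007520361 ≈ -3.0209)
sqrt((n - (23 - 163*L(-8))) + k) = sqrt((-3043591880/1007520361 - (23 - 163*(-9))) - 265209) = sqrt((-3043591880/1007520361 - (23 + 1467)) - 265209) = sqrt((-3043591880/1007520361 - 1*1490) - 265209) = sqrt((-3043591880/1007520361 - 1490) - 265209) = sqrt(-1504248929770/1007520361 - 265209) = sqrt(-268707716350219/1007520361) = I*sqrt(270728495380658249309059)/1007520361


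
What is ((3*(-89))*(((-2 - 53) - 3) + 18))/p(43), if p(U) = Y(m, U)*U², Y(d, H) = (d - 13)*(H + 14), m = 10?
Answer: -3560/105393 ≈ -0.033778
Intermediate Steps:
Y(d, H) = (-13 + d)*(14 + H)
p(U) = U²*(-42 - 3*U) (p(U) = (-182 - 13*U + 14*10 + U*10)*U² = (-182 - 13*U + 140 + 10*U)*U² = (-42 - 3*U)*U² = U²*(-42 - 3*U))
((3*(-89))*(((-2 - 53) - 3) + 18))/p(43) = ((3*(-89))*(((-2 - 53) - 3) + 18))/((3*43²*(-14 - 1*43))) = (-267*((-55 - 3) + 18))/((3*1849*(-14 - 43))) = (-267*(-58 + 18))/((3*1849*(-57))) = -267*(-40)/(-316179) = 10680*(-1/316179) = -3560/105393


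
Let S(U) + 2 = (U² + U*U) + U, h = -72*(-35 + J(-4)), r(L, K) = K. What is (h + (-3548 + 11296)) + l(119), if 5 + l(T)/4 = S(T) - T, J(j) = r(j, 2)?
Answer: 123384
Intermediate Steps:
J(j) = 2
h = 2376 (h = -72*(-35 + 2) = -72*(-33) = 2376)
S(U) = -2 + U + 2*U² (S(U) = -2 + ((U² + U*U) + U) = -2 + ((U² + U²) + U) = -2 + (2*U² + U) = -2 + (U + 2*U²) = -2 + U + 2*U²)
l(T) = -28 + 8*T² (l(T) = -20 + 4*((-2 + T + 2*T²) - T) = -20 + 4*(-2 + 2*T²) = -20 + (-8 + 8*T²) = -28 + 8*T²)
(h + (-3548 + 11296)) + l(119) = (2376 + (-3548 + 11296)) + (-28 + 8*119²) = (2376 + 7748) + (-28 + 8*14161) = 10124 + (-28 + 113288) = 10124 + 113260 = 123384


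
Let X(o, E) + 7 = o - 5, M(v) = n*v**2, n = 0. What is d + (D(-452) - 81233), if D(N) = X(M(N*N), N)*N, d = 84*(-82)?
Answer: -82697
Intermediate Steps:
d = -6888
M(v) = 0 (M(v) = 0*v**2 = 0)
X(o, E) = -12 + o (X(o, E) = -7 + (o - 5) = -7 + (-5 + o) = -12 + o)
D(N) = -12*N (D(N) = (-12 + 0)*N = -12*N)
d + (D(-452) - 81233) = -6888 + (-12*(-452) - 81233) = -6888 + (5424 - 81233) = -6888 - 75809 = -82697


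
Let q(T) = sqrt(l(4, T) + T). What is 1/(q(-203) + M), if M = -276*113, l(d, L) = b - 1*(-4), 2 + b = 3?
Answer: -5198/162115257 - I*sqrt(22)/324230514 ≈ -3.2064e-5 - 1.4466e-8*I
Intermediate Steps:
b = 1 (b = -2 + 3 = 1)
l(d, L) = 5 (l(d, L) = 1 - 1*(-4) = 1 + 4 = 5)
M = -31188
q(T) = sqrt(5 + T)
1/(q(-203) + M) = 1/(sqrt(5 - 203) - 31188) = 1/(sqrt(-198) - 31188) = 1/(3*I*sqrt(22) - 31188) = 1/(-31188 + 3*I*sqrt(22))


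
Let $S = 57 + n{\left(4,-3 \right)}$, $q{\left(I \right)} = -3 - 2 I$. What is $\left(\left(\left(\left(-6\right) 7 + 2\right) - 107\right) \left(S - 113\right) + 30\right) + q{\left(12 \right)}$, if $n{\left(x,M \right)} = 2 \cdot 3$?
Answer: $7353$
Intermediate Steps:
$n{\left(x,M \right)} = 6$
$S = 63$ ($S = 57 + 6 = 63$)
$\left(\left(\left(\left(-6\right) 7 + 2\right) - 107\right) \left(S - 113\right) + 30\right) + q{\left(12 \right)} = \left(\left(\left(\left(-6\right) 7 + 2\right) - 107\right) \left(63 - 113\right) + 30\right) - 27 = \left(\left(\left(-42 + 2\right) - 107\right) \left(-50\right) + 30\right) - 27 = \left(\left(-40 - 107\right) \left(-50\right) + 30\right) - 27 = \left(\left(-147\right) \left(-50\right) + 30\right) - 27 = \left(7350 + 30\right) - 27 = 7380 - 27 = 7353$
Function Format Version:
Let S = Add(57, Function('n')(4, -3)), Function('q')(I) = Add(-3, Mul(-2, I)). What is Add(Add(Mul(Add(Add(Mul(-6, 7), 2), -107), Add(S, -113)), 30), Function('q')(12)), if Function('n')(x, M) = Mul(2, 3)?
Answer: 7353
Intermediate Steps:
Function('n')(x, M) = 6
S = 63 (S = Add(57, 6) = 63)
Add(Add(Mul(Add(Add(Mul(-6, 7), 2), -107), Add(S, -113)), 30), Function('q')(12)) = Add(Add(Mul(Add(Add(Mul(-6, 7), 2), -107), Add(63, -113)), 30), Add(-3, Mul(-2, 12))) = Add(Add(Mul(Add(Add(-42, 2), -107), -50), 30), Add(-3, -24)) = Add(Add(Mul(Add(-40, -107), -50), 30), -27) = Add(Add(Mul(-147, -50), 30), -27) = Add(Add(7350, 30), -27) = Add(7380, -27) = 7353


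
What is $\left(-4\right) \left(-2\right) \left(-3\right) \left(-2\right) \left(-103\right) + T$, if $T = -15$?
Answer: $-4959$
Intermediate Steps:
$\left(-4\right) \left(-2\right) \left(-3\right) \left(-2\right) \left(-103\right) + T = \left(-4\right) \left(-2\right) \left(-3\right) \left(-2\right) \left(-103\right) - 15 = 8 \left(-3\right) \left(-2\right) \left(-103\right) - 15 = \left(-24\right) \left(-2\right) \left(-103\right) - 15 = 48 \left(-103\right) - 15 = -4944 - 15 = -4959$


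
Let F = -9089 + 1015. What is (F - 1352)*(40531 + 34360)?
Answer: -705922566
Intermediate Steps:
F = -8074
(F - 1352)*(40531 + 34360) = (-8074 - 1352)*(40531 + 34360) = -9426*74891 = -705922566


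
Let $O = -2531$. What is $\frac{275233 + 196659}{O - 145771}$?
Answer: $- \frac{235946}{74151} \approx -3.182$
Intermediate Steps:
$\frac{275233 + 196659}{O - 145771} = \frac{275233 + 196659}{-2531 - 145771} = \frac{471892}{-148302} = 471892 \left(- \frac{1}{148302}\right) = - \frac{235946}{74151}$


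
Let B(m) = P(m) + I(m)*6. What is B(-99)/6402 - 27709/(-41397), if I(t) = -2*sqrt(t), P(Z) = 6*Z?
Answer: 2315200/4015509 - 6*I*sqrt(11)/1067 ≈ 0.57656 - 0.01865*I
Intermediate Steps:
B(m) = -12*sqrt(m) + 6*m (B(m) = 6*m - 2*sqrt(m)*6 = 6*m - 12*sqrt(m) = -12*sqrt(m) + 6*m)
B(-99)/6402 - 27709/(-41397) = (-36*I*sqrt(11) + 6*(-99))/6402 - 27709/(-41397) = (-36*I*sqrt(11) - 594)*(1/6402) - 27709*(-1/41397) = (-36*I*sqrt(11) - 594)*(1/6402) + 27709/41397 = (-594 - 36*I*sqrt(11))*(1/6402) + 27709/41397 = (-9/97 - 6*I*sqrt(11)/1067) + 27709/41397 = 2315200/4015509 - 6*I*sqrt(11)/1067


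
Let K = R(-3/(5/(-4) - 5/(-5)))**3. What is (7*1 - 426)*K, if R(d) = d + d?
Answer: -5792256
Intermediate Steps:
R(d) = 2*d
K = 13824 (K = (2*(-3/(5/(-4) - 5/(-5))))**3 = (2*(-3/(5*(-1/4) - 5*(-1/5))))**3 = (2*(-3/(-5/4 + 1)))**3 = (2*(-3/(-1/4)))**3 = (2*(-3*(-4)))**3 = (2*12)**3 = 24**3 = 13824)
(7*1 - 426)*K = (7*1 - 426)*13824 = (7 - 426)*13824 = -419*13824 = -5792256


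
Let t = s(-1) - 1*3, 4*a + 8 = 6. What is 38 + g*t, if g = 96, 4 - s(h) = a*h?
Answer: 86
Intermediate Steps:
a = -1/2 (a = -2 + (1/4)*6 = -2 + 3/2 = -1/2 ≈ -0.50000)
s(h) = 4 + h/2 (s(h) = 4 - (-1)*h/2 = 4 + h/2)
t = 1/2 (t = (4 + (1/2)*(-1)) - 1*3 = (4 - 1/2) - 3 = 7/2 - 3 = 1/2 ≈ 0.50000)
38 + g*t = 38 + 96*(1/2) = 38 + 48 = 86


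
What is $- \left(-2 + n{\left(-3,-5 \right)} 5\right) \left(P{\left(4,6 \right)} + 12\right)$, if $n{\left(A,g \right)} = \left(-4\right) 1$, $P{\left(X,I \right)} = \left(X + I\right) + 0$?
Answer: $484$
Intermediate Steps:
$P{\left(X,I \right)} = I + X$ ($P{\left(X,I \right)} = \left(I + X\right) + 0 = I + X$)
$n{\left(A,g \right)} = -4$
$- \left(-2 + n{\left(-3,-5 \right)} 5\right) \left(P{\left(4,6 \right)} + 12\right) = - \left(-2 - 20\right) \left(\left(6 + 4\right) + 12\right) = - \left(-2 - 20\right) \left(10 + 12\right) = - \left(-22\right) 22 = \left(-1\right) \left(-484\right) = 484$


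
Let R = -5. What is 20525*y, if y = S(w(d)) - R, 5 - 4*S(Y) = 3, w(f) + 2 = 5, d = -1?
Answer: 225775/2 ≈ 1.1289e+5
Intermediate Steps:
w(f) = 3 (w(f) = -2 + 5 = 3)
S(Y) = 1/2 (S(Y) = 5/4 - 1/4*3 = 5/4 - 3/4 = 1/2)
y = 11/2 (y = 1/2 - 1*(-5) = 1/2 + 5 = 11/2 ≈ 5.5000)
20525*y = 20525*(11/2) = 225775/2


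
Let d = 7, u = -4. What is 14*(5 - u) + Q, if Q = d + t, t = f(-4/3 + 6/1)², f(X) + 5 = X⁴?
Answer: 1445708734/6561 ≈ 2.2035e+5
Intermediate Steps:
f(X) = -5 + X⁴
t = 1444836121/6561 (t = (-5 + (-4/3 + 6/1)⁴)² = (-5 + (-4*⅓ + 6*1)⁴)² = (-5 + (-4/3 + 6)⁴)² = (-5 + (14/3)⁴)² = (-5 + 38416/81)² = (38011/81)² = 1444836121/6561 ≈ 2.2022e+5)
Q = 1444882048/6561 (Q = 7 + 1444836121/6561 = 1444882048/6561 ≈ 2.2022e+5)
14*(5 - u) + Q = 14*(5 - 1*(-4)) + 1444882048/6561 = 14*(5 + 4) + 1444882048/6561 = 14*9 + 1444882048/6561 = 126 + 1444882048/6561 = 1445708734/6561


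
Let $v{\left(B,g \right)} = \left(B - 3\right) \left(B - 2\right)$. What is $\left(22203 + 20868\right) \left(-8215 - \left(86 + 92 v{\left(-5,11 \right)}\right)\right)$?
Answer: $-579434163$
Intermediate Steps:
$v{\left(B,g \right)} = \left(-3 + B\right) \left(-2 + B\right)$ ($v{\left(B,g \right)} = \left(-3 + B\right) \left(B - 2\right) = \left(-3 + B\right) \left(-2 + B\right)$)
$\left(22203 + 20868\right) \left(-8215 - \left(86 + 92 v{\left(-5,11 \right)}\right)\right) = \left(22203 + 20868\right) \left(-8215 - \left(86 + 92 \left(6 + \left(-5\right)^{2} - -25\right)\right)\right) = 43071 \left(-8215 - \left(86 + 92 \left(6 + 25 + 25\right)\right)\right) = 43071 \left(-8215 - 5238\right) = 43071 \left(-13453\right) = -579434163$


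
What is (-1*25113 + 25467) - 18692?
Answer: -18338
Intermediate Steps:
(-1*25113 + 25467) - 18692 = (-25113 + 25467) - 18692 = 354 - 18692 = -18338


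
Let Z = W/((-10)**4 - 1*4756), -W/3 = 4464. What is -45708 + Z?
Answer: -19975512/437 ≈ -45711.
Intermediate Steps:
W = -13392 (W = -3*4464 = -13392)
Z = -1116/437 (Z = -13392/((-10)**4 - 1*4756) = -13392/(10000 - 4756) = -13392/5244 = -13392*1/5244 = -1116/437 ≈ -2.5538)
-45708 + Z = -45708 - 1116/437 = -19975512/437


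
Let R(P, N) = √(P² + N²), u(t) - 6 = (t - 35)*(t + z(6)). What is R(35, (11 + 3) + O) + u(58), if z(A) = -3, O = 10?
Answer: 1271 + √1801 ≈ 1313.4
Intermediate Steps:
u(t) = 6 + (-35 + t)*(-3 + t) (u(t) = 6 + (t - 35)*(t - 3) = 6 + (-35 + t)*(-3 + t))
R(P, N) = √(N² + P²)
R(35, (11 + 3) + O) + u(58) = √(((11 + 3) + 10)² + 35²) + (111 + 58² - 38*58) = √((14 + 10)² + 1225) + (111 + 3364 - 2204) = √(24² + 1225) + 1271 = √(576 + 1225) + 1271 = √1801 + 1271 = 1271 + √1801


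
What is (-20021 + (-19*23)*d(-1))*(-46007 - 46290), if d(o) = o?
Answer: 1807544448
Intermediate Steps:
(-20021 + (-19*23)*d(-1))*(-46007 - 46290) = (-20021 - 19*23*(-1))*(-46007 - 46290) = (-20021 - 437*(-1))*(-92297) = (-20021 + 437)*(-92297) = -19584*(-92297) = 1807544448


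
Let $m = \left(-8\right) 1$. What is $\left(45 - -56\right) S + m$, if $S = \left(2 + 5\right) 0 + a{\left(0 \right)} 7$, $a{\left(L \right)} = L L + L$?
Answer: $-8$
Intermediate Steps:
$m = -8$
$a{\left(L \right)} = L + L^{2}$ ($a{\left(L \right)} = L^{2} + L = L + L^{2}$)
$S = 0$ ($S = \left(2 + 5\right) 0 + 0 \left(1 + 0\right) 7 = 7 \cdot 0 + 0 \cdot 1 \cdot 7 = 0 + 0 \cdot 7 = 0 + 0 = 0$)
$\left(45 - -56\right) S + m = \left(45 - -56\right) 0 - 8 = \left(45 + 56\right) 0 - 8 = 101 \cdot 0 - 8 = 0 - 8 = -8$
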